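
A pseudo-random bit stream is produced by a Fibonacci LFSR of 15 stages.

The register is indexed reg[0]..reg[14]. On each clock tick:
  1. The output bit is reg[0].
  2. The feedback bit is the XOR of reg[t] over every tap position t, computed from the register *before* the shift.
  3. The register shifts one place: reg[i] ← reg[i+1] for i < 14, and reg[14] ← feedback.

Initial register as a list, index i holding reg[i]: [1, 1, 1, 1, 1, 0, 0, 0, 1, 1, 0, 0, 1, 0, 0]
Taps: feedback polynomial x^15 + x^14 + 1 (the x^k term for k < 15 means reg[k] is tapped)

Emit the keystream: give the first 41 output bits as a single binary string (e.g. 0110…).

step | reg (before) | out | fb
   0 | 111110001100100 | 1 | 1
   1 | 111100011001001 | 1 | 0
   2 | 111000110010010 | 1 | 1
   3 | 110001100100101 | 1 | 0
   4 | 100011001001010 | 1 | 1
   5 | 000110010010101 | 0 | 1
   6 | 001100100101011 | 0 | 1
   7 | 011001001010111 | 0 | 1
   8 | 110010010101111 | 1 | 0
   9 | 100100101011110 | 1 | 1
  10 | 001001010111101 | 0 | 1
  11 | 010010101111011 | 0 | 1
  12 | 100101011110111 | 1 | 0
  13 | 001010111101110 | 0 | 0
  14 | 010101111011100 | 0 | 0
  15 | 101011110111000 | 1 | 1
  16 | 010111101110001 | 0 | 1
  17 | 101111011100011 | 1 | 0
  18 | 011110111000110 | 0 | 0
  19 | 111101110001100 | 1 | 1
  20 | 111011100011001 | 1 | 0
  21 | 110111000110010 | 1 | 1
  22 | 101110001100101 | 1 | 0
  23 | 011100011001010 | 0 | 0
  24 | 111000110010100 | 1 | 1
  25 | 110001100101001 | 1 | 0
  26 | 100011001010010 | 1 | 1
  27 | 000110010100101 | 0 | 1
  28 | 001100101001011 | 0 | 1
  29 | 011001010010111 | 0 | 1
  30 | 110010100101111 | 1 | 0
  31 | 100101001011110 | 1 | 1
  32 | 001010010111101 | 0 | 1
  33 | 010100101111011 | 0 | 1
  34 | 101001011110111 | 1 | 0
  35 | 010010111101110 | 0 | 0
  36 | 100101111011100 | 1 | 1
  37 | 001011110111001 | 0 | 1
  38 | 010111101110011 | 0 | 1
  39 | 101111011100111 | 1 | 0
  40 | 011110111001110 | 0 | 0

11111000110010010101111011100011001010010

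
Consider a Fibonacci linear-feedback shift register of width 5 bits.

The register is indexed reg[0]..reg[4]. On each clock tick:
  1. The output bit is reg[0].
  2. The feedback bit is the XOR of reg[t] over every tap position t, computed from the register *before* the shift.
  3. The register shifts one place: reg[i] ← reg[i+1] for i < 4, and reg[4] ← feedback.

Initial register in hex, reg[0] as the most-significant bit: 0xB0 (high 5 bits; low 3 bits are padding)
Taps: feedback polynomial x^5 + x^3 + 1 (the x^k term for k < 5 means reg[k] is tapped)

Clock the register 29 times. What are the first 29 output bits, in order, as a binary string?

tick  register→output (feedback)
  0  10110→1 (0)
  1  01100→0 (0)
  2  11000→1 (1)
  3  10001→1 (1)
  4  00011→0 (1)
  5  00111→0 (1)
  6  01111→0 (1)
  7  11111→1 (0)
  8  11110→1 (0)
  9  11100→1 (1)
 10  11001→1 (1)
 11  10011→1 (0)
 12  00110→0 (1)
 13  01101→0 (0)
 14  11010→1 (0)
 15  10100→1 (1)
 16  01001→0 (0)
 17  10010→1 (0)
 18  00100→0 (0)
 19  01000→0 (0)
 20  10000→1 (1)
 21  00001→0 (0)
 22  00010→0 (1)
 23  00101→0 (0)
 24  01010→0 (1)
 25  10101→1 (1)
 26  01011→0 (1)
 27  10111→1 (0)
 28  01110→0 (1)

10110001111100110100100001010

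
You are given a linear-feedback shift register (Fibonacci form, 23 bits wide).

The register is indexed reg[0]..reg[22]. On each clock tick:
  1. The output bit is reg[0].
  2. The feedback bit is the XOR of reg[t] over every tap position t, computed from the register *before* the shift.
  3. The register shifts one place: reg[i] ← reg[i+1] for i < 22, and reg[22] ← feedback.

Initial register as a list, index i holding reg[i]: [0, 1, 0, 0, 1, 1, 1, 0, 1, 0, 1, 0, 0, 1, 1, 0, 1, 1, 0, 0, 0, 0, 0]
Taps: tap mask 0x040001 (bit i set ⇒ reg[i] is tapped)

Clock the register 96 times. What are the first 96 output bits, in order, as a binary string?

010011101010011011000000100110011000000110001101010110011100110101110001001110100100100010100111

k : reg_k → out_k, fb_k
0: 01001110101001101100000 → 0, fb=0
1: 10011101010011011000000 → 1, fb=1
2: 00111010100110110000001 → 0, fb=0
3: 01110101001101100000010 → 0, fb=0
4: 11101010011011000000100 → 1, fb=1
5: 11010100110110000001001 → 1, fb=1
6: 10101001101100000010011 → 1, fb=0
7: 01010011011000000100110 → 0, fb=0
8: 10100110110000001001100 → 1, fb=1
9: 01001101100000010011001 → 0, fb=1
10: 10011011000000100110011 → 1, fb=0
11: 00110110000001001100110 → 0, fb=0
12: 01101100000010011001100 → 0, fb=0
13: 11011000000100110011000 → 1, fb=0
14: 10110000001001100110000 → 1, fb=0
15: 01100000010011001100000 → 0, fb=0
16: 11000000100110011000000 → 1, fb=1
17: 10000001001100110000001 → 1, fb=1
18: 00000010011001100000011 → 0, fb=0
19: 00000100110011000000110 → 0, fb=0
20: 00001001100110000001100 → 0, fb=0
21: 00010011001100000011000 → 0, fb=1
22: 00100110011000000110001 → 0, fb=1
23: 01001100110000001100011 → 0, fb=0
24: 10011001100000011000110 → 1, fb=1
25: 00110011000000110001101 → 0, fb=0
26: 01100110000001100011010 → 0, fb=1
27: 11001100000011000110101 → 1, fb=0
28: 10011000000110001101010 → 1, fb=1
29: 00110000001100011010101 → 0, fb=1
30: 01100000011000110101011 → 0, fb=0
31: 11000000110001101010110 → 1, fb=0
32: 10000001100011010101100 → 1, fb=1
33: 00000011000110101011001 → 0, fb=1
34: 00000110001101010110011 → 0, fb=1
35: 00001100011010101100111 → 0, fb=0
36: 00011000110101011001110 → 0, fb=0
37: 00110001101010110011100 → 0, fb=1
38: 01100011010101100111001 → 0, fb=1
39: 11000110101011001110011 → 1, fb=0
40: 10001101010110011100110 → 1, fb=1
41: 00011010101100111001101 → 0, fb=0
42: 00110101011001110011010 → 0, fb=1
43: 01101010110011100110101 → 0, fb=1
44: 11010101100111001101011 → 1, fb=1
45: 10101011001110011010111 → 1, fb=0
46: 01010110011100110101110 → 0, fb=0
47: 10101100111001101011100 → 1, fb=0
48: 01011001110011010111000 → 0, fb=1
49: 10110011100110101110001 → 1, fb=0
50: 01100111001101011100010 → 0, fb=0
51: 11001110011010111000100 → 1, fb=1
52: 10011100110101110001001 → 1, fb=1
53: 00111001101011100010011 → 0, fb=1
54: 01110011010111000100111 → 0, fb=0
55: 11100110101110001001110 → 1, fb=1
56: 11001101011100010011101 → 1, fb=0
57: 10011010111000100111010 → 1, fb=0
58: 00110101110001001110100 → 0, fb=1
59: 01101011100010011101001 → 0, fb=0
60: 11010111000100111010010 → 1, fb=0
61: 10101110001001110100100 → 1, fb=1
62: 01011100010011101001001 → 0, fb=0
63: 10111000100111010010010 → 1, fb=0
64: 01110001001110100100100 → 0, fb=0
65: 11100010011101001001000 → 1, fb=1
66: 11000100111010010010001 → 1, fb=0
67: 10001001110100100100010 → 1, fb=1
68: 00010011101001001000101 → 0, fb=0
69: 00100111010010010001010 → 0, fb=0
70: 01001110100100100010100 → 0, fb=1
71: 10011101001001000101001 → 1, fb=1
72: 00111010010010001010011 → 0, fb=1
73: 01110100100100010100111 → 0, fb=0
74: 11101001001000101001110 → 1, fb=1
75: 11010010010001010011101 → 1, fb=0
76: 10100100100010100111010 → 1, fb=0
77: 01001001000101001110100 → 0, fb=1
78: 10010010001010011101001 → 1, fb=1
79: 00100100010100111010011 → 0, fb=1
80: 01001000101001110100111 → 0, fb=0
81: 10010001010011101001110 → 1, fb=1
82: 00100010100111010011101 → 0, fb=1
83: 01000101001110100111011 → 0, fb=1
84: 10001010011101001110111 → 1, fb=0
85: 00010100111010011101110 → 0, fb=0
86: 00101001110100111011100 → 0, fb=1
87: 01010011101001110111001 → 0, fb=1
88: 10100111010011101110011 → 1, fb=0
89: 01001110100111011100110 → 0, fb=0
90: 10011101001110111001100 → 1, fb=1
91: 00111010011101110011001 → 0, fb=1
92: 01110100111011100110011 → 0, fb=1
93: 11101001110111001100111 → 1, fb=1
94: 11010011101110011001111 → 1, fb=1
95: 10100111011100110011111 → 1, fb=0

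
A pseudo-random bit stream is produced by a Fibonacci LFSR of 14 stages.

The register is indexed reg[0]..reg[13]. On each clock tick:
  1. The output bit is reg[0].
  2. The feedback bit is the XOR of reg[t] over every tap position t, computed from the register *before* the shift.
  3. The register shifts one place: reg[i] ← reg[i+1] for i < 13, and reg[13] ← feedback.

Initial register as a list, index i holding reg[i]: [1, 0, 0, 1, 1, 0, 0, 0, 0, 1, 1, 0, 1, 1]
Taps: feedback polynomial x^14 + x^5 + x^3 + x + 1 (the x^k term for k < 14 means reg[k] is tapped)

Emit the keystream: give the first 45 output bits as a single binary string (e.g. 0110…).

step | reg (before) | out | fb
   0 | 10011000011011 | 1 | 0
   1 | 00110000110110 | 0 | 1
   2 | 01100001101101 | 0 | 1
   3 | 11000011011011 | 1 | 0
   4 | 10000110110110 | 1 | 0
   5 | 00001101101100 | 0 | 1
   6 | 00011011011001 | 0 | 1
   7 | 00110110110011 | 0 | 0
   8 | 01101101100110 | 0 | 0
   9 | 11011011001100 | 1 | 1
  10 | 10110110011001 | 1 | 1
  11 | 01101100110011 | 0 | 0
  12 | 11011001100110 | 1 | 1
  13 | 10110011001101 | 1 | 0
  14 | 01100110011010 | 0 | 0
  15 | 11001100110100 | 1 | 1
  16 | 10011001101001 | 1 | 0
  17 | 00110011010010 | 0 | 1
  18 | 01100110100101 | 0 | 0
  19 | 11001101001010 | 1 | 1
  20 | 10011010010101 | 1 | 0
  21 | 00110100101010 | 0 | 0
  22 | 01101001010100 | 0 | 1
  23 | 11010010101001 | 1 | 1
  24 | 10100101010011 | 1 | 0
  25 | 01001010100110 | 0 | 1
  26 | 10010101001101 | 1 | 1
  27 | 00101010011011 | 0 | 0
  28 | 01010100110110 | 0 | 1
  29 | 10101001101101 | 1 | 1
  30 | 01010011011011 | 0 | 0
  31 | 10100110110110 | 1 | 0
  32 | 01001101101100 | 0 | 0
  33 | 10011011011000 | 1 | 0
  34 | 00110110110000 | 0 | 0
  35 | 01101101100000 | 0 | 0
  36 | 11011011000000 | 1 | 1
  37 | 10110110000001 | 1 | 1
  38 | 01101100000011 | 0 | 0
  39 | 11011000000110 | 1 | 1
  40 | 10110000001101 | 1 | 0
  41 | 01100000011010 | 0 | 1
  42 | 11000000110101 | 1 | 0
  43 | 10000001101010 | 1 | 1
  44 | 00000011010101 | 0 | 0

100110000110110110011001101001010100110110110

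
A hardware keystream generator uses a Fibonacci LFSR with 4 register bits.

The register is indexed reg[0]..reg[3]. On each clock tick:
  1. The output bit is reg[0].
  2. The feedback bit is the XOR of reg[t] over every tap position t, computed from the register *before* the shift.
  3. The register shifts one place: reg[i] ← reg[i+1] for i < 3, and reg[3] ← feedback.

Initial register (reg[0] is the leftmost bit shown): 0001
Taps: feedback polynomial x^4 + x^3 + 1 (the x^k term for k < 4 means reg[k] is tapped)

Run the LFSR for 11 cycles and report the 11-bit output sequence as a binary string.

00011110101

step | reg (before) | out | fb
   0 | 0001 | 0 | 1
   1 | 0011 | 0 | 1
   2 | 0111 | 0 | 1
   3 | 1111 | 1 | 0
   4 | 1110 | 1 | 1
   5 | 1101 | 1 | 0
   6 | 1010 | 1 | 1
   7 | 0101 | 0 | 1
   8 | 1011 | 1 | 0
   9 | 0110 | 0 | 0
  10 | 1100 | 1 | 1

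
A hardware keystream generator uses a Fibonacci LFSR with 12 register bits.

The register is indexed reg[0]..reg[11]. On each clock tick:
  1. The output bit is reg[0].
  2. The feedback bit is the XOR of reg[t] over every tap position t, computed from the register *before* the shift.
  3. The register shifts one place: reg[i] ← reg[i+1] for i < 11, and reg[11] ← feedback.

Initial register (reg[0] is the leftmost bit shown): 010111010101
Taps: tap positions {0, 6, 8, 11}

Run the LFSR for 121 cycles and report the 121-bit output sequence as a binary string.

0101110101011001110010111111011111101011101100100110011101110111011010000110000111101010000110100100100000000111010011101

tick  register→output (feedback)
  0  010111010101→0 (1)
  1  101110101011→1 (0)
  2  011101010110→0 (0)
  3  111010101100→1 (1)
  4  110101011001→1 (1)
  5  101010110011→1 (1)
  6  010101100111→0 (0)
  7  101011001110→1 (0)
  8  010110011100→0 (1)
  9  101100111001→1 (0)
 10  011001110010→0 (1)
 11  110011100101→1 (1)
 12  100111001011→1 (1)
 13  001110010111→0 (1)
 14  011100101111→0 (1)
 15  111001011111→1 (1)
 16  110010111111→1 (0)
 17  100101111110→1 (1)
 18  001011111101→0 (1)
 19  010111111011→0 (1)
 20  101111110111→1 (1)
 21  011111101111→0 (1)
 22  111111011111→1 (1)
 23  111110111111→1 (0)
 24  111101111110→1 (1)
 25  111011111101→1 (0)
 26  110111111010→1 (1)
 27  101111110101→1 (1)
 28  011111101011→0 (1)
 29  111111010111→1 (0)
 30  111110101110→1 (1)
 31  111101011101→1 (1)
 32  111010111011→1 (0)
 33  110101110110→1 (0)
 34  101011101100→1 (1)
 35  010111011001→0 (0)
 36  101110110010→1 (0)
 37  011101100100→0 (1)
 38  111011001001→1 (1)
 39  110110010011→1 (0)
 40  101100100110→1 (0)
 41  011001001100→0 (1)
 42  110010011001→1 (1)
 43  100100110011→1 (1)
 44  001001100111→0 (0)
 45  010011001110→0 (1)
 46  100110011101→1 (1)
 47  001100111011→0 (1)
 48  011001110111→0 (0)
 49  110011101110→1 (1)
 50  100111011101→1 (1)
 51  001110111011→0 (1)
 52  011101110111→0 (0)
 53  111011101110→1 (1)
 54  110111011101→1 (1)
 55  101110111011→1 (0)
 56  011101110110→0 (1)
 57  111011101101→1 (0)
 58  110111011010→1 (0)
 59  101110110100→1 (0)
 60  011101101000→0 (0)
 61  111011010000→1 (1)
 62  110110100001→1 (1)
 63  101101000011→1 (0)
 64  011010000110→0 (0)
 65  110100001100→1 (0)
 66  101000011000→1 (0)
 67  010000110000→0 (1)
 68  100001100001→1 (1)
 69  000011000011→0 (1)
 70  000110000111→0 (1)
 71  001100001111→0 (0)
 72  011000011110→0 (1)
 73  110000111101→1 (0)
 74  100001111010→1 (1)
 75  000011110101→0 (0)
 76  000111101010→0 (0)
 77  001111010100→0 (0)
 78  011110101000→0 (0)
 79  111101010000→1 (1)
 80  111010100001→1 (1)
 81  110101000011→1 (0)
 82  101010000110→1 (1)
 83  010100001101→0 (0)
 84  101000011010→1 (0)
 85  010000110100→0 (1)
 86  100001101001→1 (0)
 87  000011010010→0 (0)
 88  000110100100→0 (1)
 89  001101001001→0 (0)
 90  011010010010→0 (0)
 91  110100100100→1 (0)
 92  101001001000→1 (0)
 93  010010010000→0 (0)
 94  100100100000→1 (0)
 95  001001000000→0 (0)
 96  010010000000→0 (0)
 97  100100000000→1 (1)
 98  001000000001→0 (1)
 99  010000000011→0 (1)
100  100000000111→1 (0)
101  000000001110→0 (1)
102  000000011101→0 (0)
103  000000111010→0 (0)
104  000001110100→0 (1)
105  000011101001→0 (1)
106  000111010011→0 (1)
107  001110100111→0 (0)
108  011101001110→0 (1)
109  111010011101→1 (1)
110  110100111011→1 (0)
111  101001110110→1 (0)
112  010011101100→0 (0)
113  100111011000→1 (0)
114  001110110000→0 (1)
115  011101100001→0 (0)
116  111011000010→1 (1)
117  110110000101→1 (0)
118  101100001010→1 (0)
119  011000010100→0 (0)
120  110000101000→1 (1)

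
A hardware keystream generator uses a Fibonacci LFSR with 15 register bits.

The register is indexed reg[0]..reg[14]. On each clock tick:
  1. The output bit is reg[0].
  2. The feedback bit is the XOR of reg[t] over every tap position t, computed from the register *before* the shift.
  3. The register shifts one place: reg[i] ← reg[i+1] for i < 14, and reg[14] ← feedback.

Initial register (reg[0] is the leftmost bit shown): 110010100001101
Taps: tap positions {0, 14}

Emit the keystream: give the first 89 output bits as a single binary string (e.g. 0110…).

11001010000110101110011111011001011101010010001101001100011110110001000010100100001111100

k : reg_k → out_k, fb_k
0: 110010100001101 → 1, fb=0
1: 100101000011010 → 1, fb=1
2: 001010000110101 → 0, fb=1
3: 010100001101011 → 0, fb=1
4: 101000011010111 → 1, fb=0
5: 010000110101110 → 0, fb=0
6: 100001101011100 → 1, fb=1
7: 000011010111001 → 0, fb=1
8: 000110101110011 → 0, fb=1
9: 001101011100111 → 0, fb=1
10: 011010111001111 → 0, fb=1
11: 110101110011111 → 1, fb=0
12: 101011100111110 → 1, fb=1
13: 010111001111101 → 0, fb=1
14: 101110011111011 → 1, fb=0
15: 011100111110110 → 0, fb=0
16: 111001111101100 → 1, fb=1
17: 110011111011001 → 1, fb=0
18: 100111110110010 → 1, fb=1
19: 001111101100101 → 0, fb=1
20: 011111011001011 → 0, fb=1
21: 111110110010111 → 1, fb=0
22: 111101100101110 → 1, fb=1
23: 111011001011101 → 1, fb=0
24: 110110010111010 → 1, fb=1
25: 101100101110101 → 1, fb=0
26: 011001011101010 → 0, fb=0
27: 110010111010100 → 1, fb=1
28: 100101110101001 → 1, fb=0
29: 001011101010010 → 0, fb=0
30: 010111010100100 → 0, fb=0
31: 101110101001000 → 1, fb=1
32: 011101010010001 → 0, fb=1
33: 111010100100011 → 1, fb=0
34: 110101001000110 → 1, fb=1
35: 101010010001101 → 1, fb=0
36: 010100100011010 → 0, fb=0
37: 101001000110100 → 1, fb=1
38: 010010001101001 → 0, fb=1
39: 100100011010011 → 1, fb=0
40: 001000110100110 → 0, fb=0
41: 010001101001100 → 0, fb=0
42: 100011010011000 → 1, fb=1
43: 000110100110001 → 0, fb=1
44: 001101001100011 → 0, fb=1
45: 011010011000111 → 0, fb=1
46: 110100110001111 → 1, fb=0
47: 101001100011110 → 1, fb=1
48: 010011000111101 → 0, fb=1
49: 100110001111011 → 1, fb=0
50: 001100011110110 → 0, fb=0
51: 011000111101100 → 0, fb=0
52: 110001111011000 → 1, fb=1
53: 100011110110001 → 1, fb=0
54: 000111101100010 → 0, fb=0
55: 001111011000100 → 0, fb=0
56: 011110110001000 → 0, fb=0
57: 111101100010000 → 1, fb=1
58: 111011000100001 → 1, fb=0
59: 110110001000010 → 1, fb=1
60: 101100010000101 → 1, fb=0
61: 011000100001010 → 0, fb=0
62: 110001000010100 → 1, fb=1
63: 100010000101001 → 1, fb=0
64: 000100001010010 → 0, fb=0
65: 001000010100100 → 0, fb=0
66: 010000101001000 → 0, fb=0
67: 100001010010000 → 1, fb=1
68: 000010100100001 → 0, fb=1
69: 000101001000011 → 0, fb=1
70: 001010010000111 → 0, fb=1
71: 010100100001111 → 0, fb=1
72: 101001000011111 → 1, fb=0
73: 010010000111110 → 0, fb=0
74: 100100001111100 → 1, fb=1
75: 001000011111001 → 0, fb=1
76: 010000111110011 → 0, fb=1
77: 100001111100111 → 1, fb=0
78: 000011111001110 → 0, fb=0
79: 000111110011100 → 0, fb=0
80: 001111100111000 → 0, fb=0
81: 011111001110000 → 0, fb=0
82: 111110011100000 → 1, fb=1
83: 111100111000001 → 1, fb=0
84: 111001110000010 → 1, fb=1
85: 110011100000101 → 1, fb=0
86: 100111000001010 → 1, fb=1
87: 001110000010101 → 0, fb=1
88: 011100000101011 → 0, fb=1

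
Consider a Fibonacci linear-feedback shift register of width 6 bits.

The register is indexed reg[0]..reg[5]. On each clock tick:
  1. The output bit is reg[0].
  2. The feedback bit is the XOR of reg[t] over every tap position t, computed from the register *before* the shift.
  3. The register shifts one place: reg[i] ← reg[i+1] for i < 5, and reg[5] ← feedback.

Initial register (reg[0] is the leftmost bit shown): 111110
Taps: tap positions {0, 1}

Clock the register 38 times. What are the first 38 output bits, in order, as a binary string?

k : reg_k → out_k, fb_k
0: 111110 → 1, fb=0
1: 111100 → 1, fb=0
2: 111000 → 1, fb=0
3: 110000 → 1, fb=0
4: 100000 → 1, fb=1
5: 000001 → 0, fb=0
6: 000010 → 0, fb=0
7: 000100 → 0, fb=0
8: 001000 → 0, fb=0
9: 010000 → 0, fb=1
10: 100001 → 1, fb=1
11: 000011 → 0, fb=0
12: 000110 → 0, fb=0
13: 001100 → 0, fb=0
14: 011000 → 0, fb=1
15: 110001 → 1, fb=0
16: 100010 → 1, fb=1
17: 000101 → 0, fb=0
18: 001010 → 0, fb=0
19: 010100 → 0, fb=1
20: 101001 → 1, fb=1
21: 010011 → 0, fb=1
22: 100111 → 1, fb=1
23: 001111 → 0, fb=0
24: 011110 → 0, fb=1
25: 111101 → 1, fb=0
26: 111010 → 1, fb=0
27: 110100 → 1, fb=0
28: 101000 → 1, fb=1
29: 010001 → 0, fb=1
30: 100011 → 1, fb=1
31: 000111 → 0, fb=0
32: 001110 → 0, fb=0
33: 011100 → 0, fb=1
34: 111001 → 1, fb=0
35: 110010 → 1, fb=0
36: 100100 → 1, fb=1
37: 001001 → 0, fb=0

11111000001000011000101001111010001110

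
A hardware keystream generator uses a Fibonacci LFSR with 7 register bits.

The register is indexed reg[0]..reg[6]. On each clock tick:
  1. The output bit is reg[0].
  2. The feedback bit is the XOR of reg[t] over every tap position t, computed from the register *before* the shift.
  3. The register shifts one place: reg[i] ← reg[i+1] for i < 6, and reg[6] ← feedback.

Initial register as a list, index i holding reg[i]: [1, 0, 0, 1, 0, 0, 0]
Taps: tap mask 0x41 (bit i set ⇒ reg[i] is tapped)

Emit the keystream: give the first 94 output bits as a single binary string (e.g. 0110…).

step | reg (before) | out | fb
   0 | 1001000 | 1 | 1
   1 | 0010001 | 0 | 1
   2 | 0100011 | 0 | 1
   3 | 1000111 | 1 | 0
   4 | 0001110 | 0 | 0
   5 | 0011100 | 0 | 0
   6 | 0111000 | 0 | 0
   7 | 1110000 | 1 | 1
   8 | 1100001 | 1 | 0
   9 | 1000010 | 1 | 1
  10 | 0000101 | 0 | 1
  11 | 0001011 | 0 | 1
  12 | 0010111 | 0 | 1
  13 | 0101111 | 0 | 1
  14 | 1011111 | 1 | 0
  15 | 0111110 | 0 | 0
  16 | 1111100 | 1 | 1
  17 | 1111001 | 1 | 0
  18 | 1110010 | 1 | 1
  19 | 1100101 | 1 | 0
  20 | 1001010 | 1 | 1
  21 | 0010101 | 0 | 1
  22 | 0101011 | 0 | 1
  23 | 1010111 | 1 | 0
  24 | 0101110 | 0 | 0
  25 | 1011100 | 1 | 1
  26 | 0111001 | 0 | 1
  27 | 1110011 | 1 | 0
  28 | 1100110 | 1 | 1
  29 | 1001101 | 1 | 0
  30 | 0011010 | 0 | 0
  31 | 0110100 | 0 | 0
  32 | 1101000 | 1 | 1
  33 | 1010001 | 1 | 0
  34 | 0100010 | 0 | 0
  35 | 1000100 | 1 | 1
  36 | 0001001 | 0 | 1
  37 | 0010011 | 0 | 1
  38 | 0100111 | 0 | 1
  39 | 1001111 | 1 | 0
  40 | 0011110 | 0 | 0
  41 | 0111100 | 0 | 0
  42 | 1111000 | 1 | 1
  43 | 1110001 | 1 | 0
  44 | 1100010 | 1 | 1
  45 | 1000101 | 1 | 0
  46 | 0001010 | 0 | 0
  47 | 0010100 | 0 | 0
  48 | 0101000 | 0 | 0
  49 | 1010000 | 1 | 1
  50 | 0100001 | 0 | 1
  51 | 1000011 | 1 | 0
  52 | 0000110 | 0 | 0
  53 | 0001100 | 0 | 0
  54 | 0011000 | 0 | 0
  55 | 0110000 | 0 | 0
  56 | 1100000 | 1 | 1
  57 | 1000001 | 1 | 0
  58 | 0000010 | 0 | 0
  59 | 0000100 | 0 | 0
  60 | 0001000 | 0 | 0
  61 | 0010000 | 0 | 0
  62 | 0100000 | 0 | 0
  63 | 1000000 | 1 | 1
  64 | 0000001 | 0 | 1
  65 | 0000011 | 0 | 1
  66 | 0000111 | 0 | 1
  67 | 0001111 | 0 | 1
  68 | 0011111 | 0 | 1
  69 | 0111111 | 0 | 1
  70 | 1111111 | 1 | 0
  71 | 1111110 | 1 | 1
  72 | 1111101 | 1 | 0
  73 | 1111010 | 1 | 1
  74 | 1110101 | 1 | 0
  75 | 1101010 | 1 | 1
  76 | 1010101 | 1 | 0
  77 | 0101010 | 0 | 0
  78 | 1010100 | 1 | 1
  79 | 0101001 | 0 | 1
  80 | 1010011 | 1 | 0
  81 | 0100110 | 0 | 0
  82 | 1001100 | 1 | 1
  83 | 0011001 | 0 | 1
  84 | 0110011 | 0 | 1
  85 | 1100111 | 1 | 0
  86 | 1001110 | 1 | 1
  87 | 0011101 | 0 | 1
  88 | 0111011 | 0 | 1
  89 | 1110111 | 1 | 0
  90 | 1101110 | 1 | 1
  91 | 1011101 | 1 | 0
  92 | 0111010 | 0 | 0
  93 | 1110100 | 1 | 1

1001000111000010111110010101110011010001001111000101000011000001000000111111101010100110011101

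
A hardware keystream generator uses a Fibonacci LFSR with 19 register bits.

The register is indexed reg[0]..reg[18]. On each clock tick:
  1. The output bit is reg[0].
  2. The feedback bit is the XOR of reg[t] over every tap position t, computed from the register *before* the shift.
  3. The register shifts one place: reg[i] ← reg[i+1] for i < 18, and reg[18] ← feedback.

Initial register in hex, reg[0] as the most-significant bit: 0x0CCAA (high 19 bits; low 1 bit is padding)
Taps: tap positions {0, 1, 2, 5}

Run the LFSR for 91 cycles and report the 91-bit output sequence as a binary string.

0000110011001010101101111110010001111111011001100101001000011111001111111011011101001001000

step | reg (before) | out | fb
   0 | 0000110011001010101 | 0 | 1
   1 | 0001100110010101011 | 0 | 0
   2 | 0011001100101010110 | 0 | 1
   3 | 0110011001010101101 | 0 | 1
   4 | 1100110010101011011 | 1 | 1
   5 | 1001100101010110111 | 1 | 1
   6 | 0011001010101101111 | 0 | 1
   7 | 0110010101011011111 | 0 | 1
   8 | 1100101010110111111 | 1 | 0
   9 | 1001010101101111110 | 1 | 0
  10 | 0010101011011111100 | 0 | 1
  11 | 0101010110111111001 | 0 | 0
  12 | 1010101101111110010 | 1 | 0
  13 | 0101011011111100100 | 0 | 0
  14 | 1010110111111001000 | 1 | 1
  15 | 0101101111110010001 | 0 | 1
  16 | 1011011111100100011 | 1 | 1
  17 | 0110111111001000111 | 0 | 1
  18 | 1101111110010001111 | 1 | 1
  19 | 1011111100100011111 | 1 | 1
  20 | 0111111001000111111 | 0 | 1
  21 | 1111110010001111111 | 1 | 0
  22 | 1111100100011111110 | 1 | 1
  23 | 1111001000111111101 | 1 | 1
  24 | 1110010001111111011 | 1 | 0
  25 | 1100100011111110110 | 1 | 0
  26 | 1001000111111101100 | 1 | 1
  27 | 0010001111111011001 | 0 | 1
  28 | 0100011111110110011 | 0 | 0
  29 | 1000111111101100110 | 1 | 0
  30 | 0001111111011001100 | 0 | 1
  31 | 0011111110110011001 | 0 | 0
  32 | 0111111101100110010 | 0 | 1
  33 | 1111111011001100101 | 1 | 0
  34 | 1111110110011001010 | 1 | 0
  35 | 1111101100110010100 | 1 | 1
  36 | 1111011001100101001 | 1 | 0
  37 | 1110110011001010010 | 1 | 0
  38 | 1101100110010100100 | 1 | 0
  39 | 1011001100101001000 | 1 | 0
  40 | 0110011001010010000 | 0 | 1
  41 | 1100110010100100001 | 1 | 1
  42 | 1001100101001000011 | 1 | 1
  43 | 0011001010010000111 | 0 | 1
  44 | 0110010100100001111 | 0 | 1
  45 | 1100101001000011111 | 1 | 0
  46 | 1001010010000111110 | 1 | 0
  47 | 0010100100001111100 | 0 | 1
  48 | 0101001000011111001 | 0 | 1
  49 | 1010010000111110011 | 1 | 1
  50 | 0100100001111100111 | 0 | 1
  51 | 1001000011111001111 | 1 | 1
  52 | 0010000111110011111 | 0 | 1
  53 | 0100001111100111111 | 0 | 1
  54 | 1000011111001111111 | 1 | 0
  55 | 0000111110011111110 | 0 | 1
  56 | 0001111100111111101 | 0 | 1
  57 | 0011111001111111011 | 0 | 0
  58 | 0111110011111110110 | 0 | 1
  59 | 1111100111111101101 | 1 | 1
  60 | 1111001111111011011 | 1 | 1
  61 | 1110011111110110111 | 1 | 0
  62 | 1100111111101101110 | 1 | 1
  63 | 1001111111011011101 | 1 | 0
  64 | 0011111110110111010 | 0 | 0
  65 | 0111111101101110100 | 0 | 1
  66 | 1111111011011101001 | 1 | 0
  67 | 1111110110111010010 | 1 | 0
  68 | 1111101101110100100 | 1 | 1
  69 | 1111011011101001001 | 1 | 0
  70 | 1110110111010010010 | 1 | 0
  71 | 1101101110100100100 | 1 | 0
  72 | 1011011101001001000 | 1 | 1
  73 | 0110111010010010001 | 0 | 1
  74 | 1101110100100100011 | 1 | 1
  75 | 1011101001001000111 | 1 | 0
  76 | 0111010010010001110 | 0 | 1
  77 | 1110100100100011101 | 1 | 1
  78 | 1101001001000111011 | 1 | 0
  79 | 1010010010001110110 | 1 | 1
  80 | 0100100100011101101 | 0 | 1
  81 | 1001001000111011011 | 1 | 1
  82 | 0010010001110110111 | 0 | 0
  83 | 0100100011101101110 | 0 | 1
  84 | 1001000111011011101 | 1 | 1
  85 | 0010001110110111011 | 0 | 1
  86 | 0100011101101110111 | 0 | 0
  87 | 1000111011011101110 | 1 | 0
  88 | 0001110110111011100 | 0 | 1
  89 | 0011101101110111001 | 0 | 1
  90 | 0111011011101110011 | 0 | 1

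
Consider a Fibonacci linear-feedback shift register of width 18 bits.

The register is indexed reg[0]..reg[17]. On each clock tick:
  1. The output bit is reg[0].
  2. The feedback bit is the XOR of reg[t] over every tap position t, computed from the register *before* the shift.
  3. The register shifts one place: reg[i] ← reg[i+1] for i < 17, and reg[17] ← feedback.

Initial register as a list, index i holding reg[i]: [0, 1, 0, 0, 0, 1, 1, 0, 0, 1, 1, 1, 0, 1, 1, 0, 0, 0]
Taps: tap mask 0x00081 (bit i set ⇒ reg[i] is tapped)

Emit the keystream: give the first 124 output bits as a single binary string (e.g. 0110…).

0100011001110110000111110101111001101100000110100001100001000101100011101010000010110111101111101101101000110100111100000001

step | reg (before) | out | fb
   0 | 010001100111011000 | 0 | 0
   1 | 100011001110110000 | 1 | 1
   2 | 000110011101100001 | 0 | 1
   3 | 001100111011000011 | 0 | 1
   4 | 011001110110000111 | 0 | 1
   5 | 110011101100001111 | 1 | 1
   6 | 100111011000011111 | 1 | 0
   7 | 001110110000111110 | 0 | 1
   8 | 011101100001111101 | 0 | 0
   9 | 111011000011111010 | 1 | 1
  10 | 110110000111110101 | 1 | 1
  11 | 101100001111101011 | 1 | 1
  12 | 011000011111010111 | 0 | 1
  13 | 110000111110101111 | 1 | 0
  14 | 100001111101011110 | 1 | 0
  15 | 000011111010111100 | 0 | 1
  16 | 000111110101111001 | 0 | 1
  17 | 001111101011110011 | 0 | 0
  18 | 011111010111100110 | 0 | 1
  19 | 111110101111001101 | 1 | 1
  20 | 111101011110011011 | 1 | 0
  21 | 111010111100110110 | 1 | 0
  22 | 110101111001101100 | 1 | 0
  23 | 101011110011011000 | 1 | 0
  24 | 010111100110110000 | 0 | 0
  25 | 101111001101100000 | 1 | 1
  26 | 011110011011000001 | 0 | 1
  27 | 111100110110000011 | 1 | 0
  28 | 111001101100000110 | 1 | 1
  29 | 110011011000001101 | 1 | 0
  30 | 100110110000011010 | 1 | 0
  31 | 001101100000110100 | 0 | 0
  32 | 011011000001101000 | 0 | 0
  33 | 110110000011010000 | 1 | 1
  34 | 101100000110100001 | 1 | 1
  35 | 011000001101000011 | 0 | 0
  36 | 110000011010000110 | 1 | 0
  37 | 100000110100001100 | 1 | 0
  38 | 000001101000011000 | 0 | 0
  39 | 000011010000110000 | 0 | 1
  40 | 000110100001100001 | 0 | 0
  41 | 001101000011000010 | 0 | 0
  42 | 011010000110000100 | 0 | 0
  43 | 110100001100001000 | 1 | 1
  44 | 101000011000010001 | 1 | 0
  45 | 010000110000100010 | 0 | 1
  46 | 100001100001000101 | 1 | 1
  47 | 000011000010001011 | 0 | 0
  48 | 000110000100010110 | 0 | 0
  49 | 001100001000101100 | 0 | 0
  50 | 011000010001011000 | 0 | 1
  51 | 110000100010110001 | 1 | 1
  52 | 100001000101100011 | 1 | 1
  53 | 000010001011000111 | 0 | 0
  54 | 000100010110001110 | 0 | 1
  55 | 001000101100011101 | 0 | 0
  56 | 010001011000111010 | 0 | 1
  57 | 100010110001110101 | 1 | 0
  58 | 000101100011101010 | 0 | 0
  59 | 001011000111010100 | 0 | 0
  60 | 010110001110101000 | 0 | 0
  61 | 101100011101010000 | 1 | 0
  62 | 011000111010100000 | 0 | 1
  63 | 110001110101000001 | 1 | 0
  64 | 100011101010000010 | 1 | 1
  65 | 000111010100000101 | 0 | 1
  66 | 001110101000001011 | 0 | 0
  67 | 011101010000010110 | 0 | 1
  68 | 111010100000101101 | 1 | 1
  69 | 110101000001011011 | 1 | 1
  70 | 101010000010110111 | 1 | 1
  71 | 010100000101101111 | 0 | 0
  72 | 101000001011011110 | 1 | 1
  73 | 010000010110111101 | 0 | 1
  74 | 100000101101111011 | 1 | 1
  75 | 000001011011110111 | 0 | 1
  76 | 000010110111101111 | 0 | 1
  77 | 000101101111011111 | 0 | 0
  78 | 001011011110111110 | 0 | 1
  79 | 010110111101111101 | 0 | 1
  80 | 101101111011111011 | 1 | 0
  81 | 011011110111110110 | 0 | 1
  82 | 110111101111101101 | 1 | 1
  83 | 101111011111011011 | 1 | 0
  84 | 011110111110110110 | 0 | 1
  85 | 111101111101101101 | 1 | 0
  86 | 111011111011011010 | 1 | 0
  87 | 110111110110110100 | 1 | 0
  88 | 101111101101101000 | 1 | 1
  89 | 011111011011010001 | 0 | 1
  90 | 111110110110100011 | 1 | 0
  91 | 111101101101000110 | 1 | 1
  92 | 111011011010001101 | 1 | 0
  93 | 110110110100011010 | 1 | 0
  94 | 101101101000110100 | 1 | 1
  95 | 011011010001101001 | 0 | 1
  96 | 110110100011010011 | 1 | 1
  97 | 101101000110100111 | 1 | 1
  98 | 011010001101001111 | 0 | 0
  99 | 110100011010011110 | 1 | 0
 100 | 101000110100111100 | 1 | 0
 101 | 010001101001111000 | 0 | 0
 102 | 100011010011110000 | 1 | 0
 103 | 000110100111100000 | 0 | 0
 104 | 001101001111000000 | 0 | 0
 105 | 011010011110000000 | 0 | 1
 106 | 110100111100000001 | 1 | 0
 107 | 101001111000000010 | 1 | 0
 108 | 010011110000000100 | 0 | 1
 109 | 100111100000001001 | 1 | 1
 110 | 001111000000010011 | 0 | 0
 111 | 011110000000100110 | 0 | 0
 112 | 111100000001001100 | 1 | 1
 113 | 111000000010011001 | 1 | 1
 114 | 110000000100110011 | 1 | 1
 115 | 100000001001100111 | 1 | 1
 116 | 000000010011001111 | 0 | 1
 117 | 000000100110011111 | 0 | 0
 118 | 000001001100111110 | 0 | 0
 119 | 000010011001111100 | 0 | 1
 120 | 000100110011111001 | 0 | 1
 121 | 001001100111110011 | 0 | 0
 122 | 010011001111100110 | 0 | 0
 123 | 100110011111001100 | 1 | 0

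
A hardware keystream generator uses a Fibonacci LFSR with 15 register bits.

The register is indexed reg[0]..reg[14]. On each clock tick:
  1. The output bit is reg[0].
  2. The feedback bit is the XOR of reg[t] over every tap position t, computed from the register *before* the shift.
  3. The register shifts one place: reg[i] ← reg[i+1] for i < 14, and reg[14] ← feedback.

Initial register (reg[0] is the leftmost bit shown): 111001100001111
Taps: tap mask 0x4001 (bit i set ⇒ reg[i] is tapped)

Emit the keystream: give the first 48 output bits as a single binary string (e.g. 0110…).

tick  register→output (feedback)
  0  111001100001111→1 (0)
  1  110011000011110→1 (1)
  2  100110000111101→1 (0)
  3  001100001111010→0 (0)
  4  011000011110100→0 (0)
  5  110000111101000→1 (1)
  6  100001111010001→1 (0)
  7  000011110100010→0 (0)
  8  000111101000100→0 (0)
  9  001111010001000→0 (0)
 10  011110100010000→0 (0)
 11  111101000100000→1 (1)
 12  111010001000001→1 (0)
 13  110100010000010→1 (1)
 14  101000100000101→1 (0)
 15  010001000001010→0 (0)
 16  100010000010100→1 (1)
 17  000100000101001→0 (1)
 18  001000001010011→0 (1)
 19  010000010100111→0 (1)
 20  100000101001111→1 (0)
 21  000001010011110→0 (0)
 22  000010100111100→0 (0)
 23  000101001111000→0 (0)
 24  001010011110000→0 (0)
 25  010100111100000→0 (0)
 26  101001111000000→1 (1)
 27  010011110000001→0 (1)
 28  100111100000011→1 (0)
 29  001111000000110→0 (0)
 30  011110000001100→0 (0)
 31  111100000011000→1 (1)
 32  111000000110001→1 (0)
 33  110000001100010→1 (1)
 34  100000011000101→1 (0)
 35  000000110001010→0 (0)
 36  000001100010100→0 (0)
 37  000011000101000→0 (0)
 38  000110001010000→0 (0)
 39  001100010100000→0 (0)
 40  011000101000000→0 (0)
 41  110001010000000→1 (1)
 42  100010100000001→1 (0)
 43  000101000000010→0 (0)
 44  001010000000100→0 (0)
 45  010100000001000→0 (0)
 46  101000000010000→1 (1)
 47  010000000100001→0 (1)

111001100001111010001000001010011110000001100010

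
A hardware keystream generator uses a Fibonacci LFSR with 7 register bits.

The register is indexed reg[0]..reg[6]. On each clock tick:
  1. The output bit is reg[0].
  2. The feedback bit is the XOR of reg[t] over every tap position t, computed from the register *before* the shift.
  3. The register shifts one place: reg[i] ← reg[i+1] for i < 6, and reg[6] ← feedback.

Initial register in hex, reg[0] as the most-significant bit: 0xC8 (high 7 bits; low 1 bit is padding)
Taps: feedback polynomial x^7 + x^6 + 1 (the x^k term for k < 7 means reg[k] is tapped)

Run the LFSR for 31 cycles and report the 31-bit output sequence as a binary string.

1100100100011100001011111001010

k : reg_k → out_k, fb_k
0: 1100100 → 1, fb=1
1: 1001001 → 1, fb=0
2: 0010010 → 0, fb=0
3: 0100100 → 0, fb=0
4: 1001000 → 1, fb=1
5: 0010001 → 0, fb=1
6: 0100011 → 0, fb=1
7: 1000111 → 1, fb=0
8: 0001110 → 0, fb=0
9: 0011100 → 0, fb=0
10: 0111000 → 0, fb=0
11: 1110000 → 1, fb=1
12: 1100001 → 1, fb=0
13: 1000010 → 1, fb=1
14: 0000101 → 0, fb=1
15: 0001011 → 0, fb=1
16: 0010111 → 0, fb=1
17: 0101111 → 0, fb=1
18: 1011111 → 1, fb=0
19: 0111110 → 0, fb=0
20: 1111100 → 1, fb=1
21: 1111001 → 1, fb=0
22: 1110010 → 1, fb=1
23: 1100101 → 1, fb=0
24: 1001010 → 1, fb=1
25: 0010101 → 0, fb=1
26: 0101011 → 0, fb=1
27: 1010111 → 1, fb=0
28: 0101110 → 0, fb=0
29: 1011100 → 1, fb=1
30: 0111001 → 0, fb=1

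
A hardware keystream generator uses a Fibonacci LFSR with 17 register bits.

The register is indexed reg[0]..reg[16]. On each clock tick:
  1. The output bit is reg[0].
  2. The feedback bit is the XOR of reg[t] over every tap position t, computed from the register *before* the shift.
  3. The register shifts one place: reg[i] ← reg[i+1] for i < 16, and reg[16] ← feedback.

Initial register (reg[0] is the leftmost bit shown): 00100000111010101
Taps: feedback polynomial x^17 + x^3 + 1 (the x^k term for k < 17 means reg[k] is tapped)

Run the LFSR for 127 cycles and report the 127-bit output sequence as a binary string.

0010000011101010100100111101111100000110100100111001100100000111101010001001110101110110001110110110001111110000001111100011100

step | reg (before) | out | fb
   0 | 00100000111010101 | 0 | 0
   1 | 01000001110101010 | 0 | 0
   2 | 10000011101010100 | 1 | 1
   3 | 00000111010101001 | 0 | 0
   4 | 00001110101010010 | 0 | 0
   5 | 00011101010100100 | 0 | 1
   6 | 00111010101001001 | 0 | 1
   7 | 01110101010010011 | 0 | 1
   8 | 11101010100100111 | 1 | 1
   9 | 11010101001001111 | 1 | 0
  10 | 10101010010011110 | 1 | 1
  11 | 01010100100111101 | 0 | 1
  12 | 10101001001111011 | 1 | 1
  13 | 01010010011110111 | 0 | 1
  14 | 10100100111101111 | 1 | 1
  15 | 01001001111011111 | 0 | 0
  16 | 10010011110111110 | 1 | 0
  17 | 00100111101111100 | 0 | 0
  18 | 01001111011111000 | 0 | 0
  19 | 10011110111110000 | 1 | 0
  20 | 00111101111100000 | 0 | 1
  21 | 01111011111000001 | 0 | 1
  22 | 11110111110000011 | 1 | 0
  23 | 11101111100000110 | 1 | 1
  24 | 11011111000001101 | 1 | 0
  25 | 10111110000011010 | 1 | 0
  26 | 01111100000110100 | 0 | 1
  27 | 11111000001101001 | 1 | 0
  28 | 11110000011010010 | 1 | 0
  29 | 11100000110100100 | 1 | 1
  30 | 11000001101001001 | 1 | 1
  31 | 10000011010010011 | 1 | 1
  32 | 00000110100100111 | 0 | 0
  33 | 00001101001001110 | 0 | 0
  34 | 00011010010011100 | 0 | 1
  35 | 00110100100111001 | 0 | 1
  36 | 01101001001110011 | 0 | 0
  37 | 11010010011100110 | 1 | 0
  38 | 10100100111001100 | 1 | 1
  39 | 01001001110011001 | 0 | 0
  40 | 10010011100110010 | 1 | 0
  41 | 00100111001100100 | 0 | 0
  42 | 01001110011001000 | 0 | 0
  43 | 10011100110010000 | 1 | 0
  44 | 00111001100100000 | 0 | 1
  45 | 01110011001000001 | 0 | 1
  46 | 11100110010000011 | 1 | 1
  47 | 11001100100000111 | 1 | 1
  48 | 10011001000001111 | 1 | 0
  49 | 00110010000011110 | 0 | 1
  50 | 01100100000111101 | 0 | 0
  51 | 11001000001111010 | 1 | 1
  52 | 10010000011110101 | 1 | 0
  53 | 00100000111101010 | 0 | 0
  54 | 01000001111010100 | 0 | 0
  55 | 10000011110101000 | 1 | 1
  56 | 00000111101010001 | 0 | 0
  57 | 00001111010100010 | 0 | 0
  58 | 00011110101000100 | 0 | 1
  59 | 00111101010001001 | 0 | 1
  60 | 01111010100010011 | 0 | 1
  61 | 11110101000100111 | 1 | 0
  62 | 11101010001001110 | 1 | 1
  63 | 11010100010011101 | 1 | 0
  64 | 10101000100111010 | 1 | 1
  65 | 01010001001110101 | 0 | 1
  66 | 10100010011101011 | 1 | 1
  67 | 01000100111010111 | 0 | 0
  68 | 10001001110101110 | 1 | 1
  69 | 00010011101011101 | 0 | 1
  70 | 00100111010111011 | 0 | 0
  71 | 01001110101110110 | 0 | 0
  72 | 10011101011101100 | 1 | 0
  73 | 00111010111011000 | 0 | 1
  74 | 01110101110110001 | 0 | 1
  75 | 11101011101100011 | 1 | 1
  76 | 11010111011000111 | 1 | 0
  77 | 10101110110001110 | 1 | 1
  78 | 01011101100011101 | 0 | 1
  79 | 10111011000111011 | 1 | 0
  80 | 01110110001110110 | 0 | 1
  81 | 11101100011101101 | 1 | 1
  82 | 11011000111011011 | 1 | 0
  83 | 10110001110110110 | 1 | 0
  84 | 01100011101101100 | 0 | 0
  85 | 11000111011011000 | 1 | 1
  86 | 10001110110110001 | 1 | 1
  87 | 00011101101100011 | 0 | 1
  88 | 00111011011000111 | 0 | 1
  89 | 01110110110001111 | 0 | 1
  90 | 11101101100011111 | 1 | 1
  91 | 11011011000111111 | 1 | 0
  92 | 10110110001111110 | 1 | 0
  93 | 01101100011111100 | 0 | 0
  94 | 11011000111111000 | 1 | 0
  95 | 10110001111110000 | 1 | 0
  96 | 01100011111100000 | 0 | 0
  97 | 11000111111000000 | 1 | 1
  98 | 10001111110000001 | 1 | 1
  99 | 00011111100000011 | 0 | 1
 100 | 00111111000000111 | 0 | 1
 101 | 01111110000001111 | 0 | 1
 102 | 11111100000011111 | 1 | 0
 103 | 11111000000111110 | 1 | 0
 104 | 11110000001111100 | 1 | 0
 105 | 11100000011111000 | 1 | 1
 106 | 11000000111110001 | 1 | 1
 107 | 10000001111100011 | 1 | 1
 108 | 00000011111000111 | 0 | 0
 109 | 00000111110001110 | 0 | 0
 110 | 00001111100011100 | 0 | 0
 111 | 00011111000111000 | 0 | 1
 112 | 00111110001110001 | 0 | 1
 113 | 01111100011100011 | 0 | 1
 114 | 11111000111000111 | 1 | 0
 115 | 11110001110001110 | 1 | 0
 116 | 11100011100011100 | 1 | 1
 117 | 11000111000111001 | 1 | 1
 118 | 10001110001110011 | 1 | 1
 119 | 00011100011100111 | 0 | 1
 120 | 00111000111001111 | 0 | 1
 121 | 01110001110011111 | 0 | 1
 122 | 11100011100111111 | 1 | 1
 123 | 11000111001111111 | 1 | 1
 124 | 10001110011111111 | 1 | 1
 125 | 00011100111111111 | 0 | 1
 126 | 00111001111111111 | 0 | 1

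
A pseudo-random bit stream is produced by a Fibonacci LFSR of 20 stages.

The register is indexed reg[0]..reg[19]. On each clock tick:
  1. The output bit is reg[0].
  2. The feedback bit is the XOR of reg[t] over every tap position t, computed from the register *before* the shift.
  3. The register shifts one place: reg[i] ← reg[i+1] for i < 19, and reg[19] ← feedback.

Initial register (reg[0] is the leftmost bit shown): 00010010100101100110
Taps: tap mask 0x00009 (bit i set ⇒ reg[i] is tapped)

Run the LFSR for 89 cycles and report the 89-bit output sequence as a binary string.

tick  register→output (feedback)
  0  00010010100101100110→0 (1)
  1  00100101001011001101→0 (0)
  2  01001010010110011010→0 (0)
  3  10010100101100110100→1 (0)
  4  00101001011001101000→0 (0)
  5  01010010110011010000→0 (1)
  6  10100101100110100001→1 (1)
  7  01001011001101000011→0 (0)
  8  10010110011010000110→1 (0)
  9  00101100110100001100→0 (0)
 10  01011001101000011000→0 (1)
 11  10110011010000110001→1 (0)
 12  01100110100001100010→0 (0)
 13  11001101000011000100→1 (1)
 14  10011010000110001001→1 (0)
 15  00110100001100010010→0 (1)
 16  01101000011000100101→0 (0)
 17  11010000110001001010→1 (0)
 18  10100001100010010100→1 (1)
 19  01000011000100101001→0 (0)
 20  10000110001001010010→1 (1)
 21  00001100010010100101→0 (0)
 22  00011000100101001010→0 (1)
 23  00110001001010010101→0 (1)
 24  01100010010100101011→0 (0)
 25  11000100101001010110→1 (1)
 26  10001001010010101101→1 (1)
 27  00010010100101011011→0 (1)
 28  00100101001010110111→0 (0)
 29  01001010010101101110→0 (0)
 30  10010100101011011100→1 (0)
 31  00101001010110111000→0 (0)
 32  01010010101101110000→0 (1)
 33  10100101011011100001→1 (1)
 34  01001010110111000011→0 (0)
 35  10010101101110000110→1 (0)
 36  00101011011100001100→0 (0)
 37  01010110111000011000→0 (1)
 38  10101101110000110001→1 (1)
 39  01011011100001100011→0 (1)
 40  10110111000011000111→1 (0)
 41  01101110000110001110→0 (0)
 42  11011100001100011100→1 (0)
 43  10111000011000111000→1 (0)
 44  01110000110001110000→0 (1)
 45  11100001100011100001→1 (1)
 46  11000011000111000011→1 (1)
 47  10000110001110000111→1 (1)
 48  00001100011100001111→0 (0)
 49  00011000111000011110→0 (1)
 50  00110001110000111101→0 (1)
 51  01100011100001111011→0 (0)
 52  11000111000011110110→1 (1)
 53  10001110000111101101→1 (1)
 54  00011100001111011011→0 (1)
 55  00111000011110110111→0 (1)
 56  01110000111101101111→0 (1)
 57  11100001111011011111→1 (1)
 58  11000011110110111111→1 (1)
 59  10000111101101111111→1 (1)
 60  00001111011011111111→0 (0)
 61  00011110110111111110→0 (1)
 62  00111101101111111101→0 (1)
 63  01111011011111111011→0 (1)
 64  11110110111111110111→1 (0)
 65  11101101111111101110→1 (1)
 66  11011011111111011101→1 (0)
 67  10110111111110111010→1 (0)
 68  01101111111101110100→0 (0)
 69  11011111111011101000→1 (0)
 70  10111111110111010000→1 (0)
 71  01111111101110100000→0 (1)
 72  11111111011101000001→1 (0)
 73  11111110111010000010→1 (0)
 74  11111101110100000100→1 (0)
 75  11111011101000001000→1 (0)
 76  11110111010000010000→1 (0)
 77  11101110100000100000→1 (1)
 78  11011101000001000001→1 (0)
 79  10111010000010000010→1 (0)
 80  01110100000100000100→0 (1)
 81  11101000001000001001→1 (1)
 82  11010000010000010011→1 (0)
 83  10100000100000100110→1 (1)
 84  01000001000001001101→0 (0)
 85  10000010000010011010→1 (1)
 86  00000100000100110101→0 (0)
 87  00001000001001101010→0 (0)
 88  00010000010011010100→0 (1)

00010010100101100110100001100010010100101011011100001100011100001111011011111111011101000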